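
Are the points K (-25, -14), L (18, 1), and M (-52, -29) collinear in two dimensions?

KL = (43, 15), KM = (-27, -15).
If collinear, KM would be a scalar multiple of KL. But (43)·(-15) ≠ (15)·(-27) (difference -240), so they are not parallel; the points are not collinear.

No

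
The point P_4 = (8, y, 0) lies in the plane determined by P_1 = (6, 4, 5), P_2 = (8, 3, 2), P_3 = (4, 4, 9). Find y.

The plane through P_1, P_2, P_3 has equation −4x − 2y − 2z = -42.
Substituting P_4: (-2)y + (-32) = -42, so y = 5.

5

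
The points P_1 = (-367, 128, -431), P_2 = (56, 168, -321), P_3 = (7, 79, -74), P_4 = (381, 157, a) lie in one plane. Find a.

Normal to plane P_1P_2P_3: n = (19670, -109871, -35687); plane equation n·P = -5901281.
Requiring n·P_4 = -5901281: (-35687)a + (-9755477) = -5901281.
So a = -108.

-108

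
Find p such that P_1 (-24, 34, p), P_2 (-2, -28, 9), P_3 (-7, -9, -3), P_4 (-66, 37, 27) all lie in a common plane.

Coplanarity ⇔ det[P_1P_2; P_1P_3; P_1P_4] = 0.
Expanding, this is linear in p: (-891)p + (-20493) = 0.
So p = -23.

-23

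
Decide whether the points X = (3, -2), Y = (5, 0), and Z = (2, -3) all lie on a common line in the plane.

Yes

XY = (2, 2), XZ = (-1, -1).
Twice the signed area of △XYZ is (2)(-1) − (2)(-1) = 0.
The triangle is degenerate (zero area), so the points are collinear.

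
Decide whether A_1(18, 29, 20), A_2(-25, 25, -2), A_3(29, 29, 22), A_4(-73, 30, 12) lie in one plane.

No

With A_1 as base: A_1A_2 = (-43, -4, -22), A_1A_3 = (11, 0, 2), A_1A_4 = (-91, 1, -8).
A_1A_3 × A_1A_4 = (-2, -94, 11).
A_1A_2 · (A_1A_3 × A_1A_4) = 220.
Since 220 ≠ 0, the four points are not coplanar.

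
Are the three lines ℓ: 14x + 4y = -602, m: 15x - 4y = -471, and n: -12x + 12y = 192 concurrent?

Yes

Lines aᵢx + bᵢy = cᵢ with pairwise distinct directions are concurrent exactly when det[aᵢ bᵢ cᵢ] = 0.
Here the determinant is 0.
It vanishes, so the lines are concurrent at (-37, -21).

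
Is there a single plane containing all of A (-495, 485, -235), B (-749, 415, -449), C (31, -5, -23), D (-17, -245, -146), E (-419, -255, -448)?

The plane through A, B, C has normal n = AB × AC = (-119700, -58716, 161280) and equation n·P = -7126560.
Checking the remaining points: n·D = -7126560, n·E = -7126560.
All equal -7126560, so all 5 points lie in one plane.

Yes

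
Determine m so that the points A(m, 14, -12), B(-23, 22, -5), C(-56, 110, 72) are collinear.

-20

Collinearity requires AB × AC = 0; each component is linear in m.
The y-component gives (77)m + (1540) = 0, so m = -20.
The remaining components then also vanish.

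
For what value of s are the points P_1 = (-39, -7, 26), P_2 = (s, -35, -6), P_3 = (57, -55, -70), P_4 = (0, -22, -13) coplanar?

-7

Coplanarity ⇔ det[P_1P_2; P_1P_3; P_1P_4] = 0.
Expanding, this is linear in s: (432)s + (3024) = 0.
So s = -7.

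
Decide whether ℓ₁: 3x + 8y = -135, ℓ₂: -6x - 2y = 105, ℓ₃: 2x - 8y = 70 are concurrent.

No

The three lines meet at one point iff the augmented coefficient matrix [aᵢ bᵢ cᵢ] has rank < 3, i.e. its determinant vanishes.
Here the determinant is 120.
Nonzero, so no common point exists.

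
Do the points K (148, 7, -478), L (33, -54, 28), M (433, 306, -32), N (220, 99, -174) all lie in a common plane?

The four points are coplanar iff the 3×3 determinant with rows KL, KM, KN is zero.
Rows: (-115, -61, 506), (285, 299, 446), (72, 92, 304).
Expanding along the first row: (-115)(49864) − (-61)(54528) + (506)(4692) = -34000.
Nonzero ⇒ not coplanar.

No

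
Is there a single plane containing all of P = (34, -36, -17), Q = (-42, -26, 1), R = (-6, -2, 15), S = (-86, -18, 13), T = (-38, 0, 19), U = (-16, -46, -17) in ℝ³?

The plane through P, Q, R has normal n = PQ × PR = (-292, 1712, -2184) and equation n·X = -34432.
Checking the remaining points: n·S = -34096, n·T = -30400, n·U = -36952.
Since n·S = -34096 ≠ -34432, S is off the plane and the points are not all coplanar.

No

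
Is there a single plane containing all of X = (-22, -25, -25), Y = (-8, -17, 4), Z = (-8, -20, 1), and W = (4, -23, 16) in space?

The four points are coplanar iff the 3×3 determinant with rows XY, XZ, XW is zero.
Rows: (14, 8, 29), (14, 5, 26), (26, 2, 41).
Expanding along the first row: (14)(153) − (8)(-102) + (29)(-102) = 0.
Zero determinant ⇒ coplanar.

Yes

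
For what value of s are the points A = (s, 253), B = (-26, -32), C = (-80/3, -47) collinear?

Collinearity: (A − B) must be parallel to (C − B) = (-2/3, -15).
Cross-multiplying the components: (s − (-26))·(-15) = (285)·(-2/3).
Solving gives s = -40/3.

-40/3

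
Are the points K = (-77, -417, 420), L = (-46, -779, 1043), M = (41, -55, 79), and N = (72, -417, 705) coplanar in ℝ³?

No

The four points are coplanar iff the 3×3 determinant with rows KL, KM, KN is zero.
Rows: (31, -362, 623), (118, 362, -341), (149, 0, 285).
Expanding along the first row: (31)(103170) − (-362)(84439) + (623)(-53938) = 161814.
Nonzero ⇒ not coplanar.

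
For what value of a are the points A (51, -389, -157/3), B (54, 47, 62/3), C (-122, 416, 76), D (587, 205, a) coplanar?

199/3

The points are coplanar iff AB · (AC × AD) = 0.
Expanding, this is linear in a: (77843)a + (-15490757/3) = 0.
So a = 199/3.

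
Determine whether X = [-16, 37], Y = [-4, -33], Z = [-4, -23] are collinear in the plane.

No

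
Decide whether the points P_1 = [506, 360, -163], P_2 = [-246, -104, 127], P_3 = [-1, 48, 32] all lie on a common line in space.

P_1P_2 = (-752, -464, 290), P_1P_3 = (-507, -312, 195).
Comparing components 3 and 1: (290)(-507) − (-752)(195) = -390 ≠ 0, so P_1P_2 and P_1P_3 are not parallel and the points are not collinear.

No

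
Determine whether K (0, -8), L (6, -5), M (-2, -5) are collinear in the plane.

No

KL = (6, 3), KM = (-2, 3).
det[KL; KM] = (6)(3) − (3)(-2) = 24.
The determinant is nonzero, so they are not collinear.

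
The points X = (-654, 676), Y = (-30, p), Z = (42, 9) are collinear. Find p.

The three points are collinear iff det[XY; XZ] = 0.
This determinant is linear in p: (-696)p + (54288) = 0, so p = 78.

78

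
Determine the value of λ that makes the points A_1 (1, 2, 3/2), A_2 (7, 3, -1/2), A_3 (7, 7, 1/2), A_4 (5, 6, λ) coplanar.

Coplanarity ⇔ det[A_1A_2; A_1A_3; A_1A_4] = 0.
Expanding, this is linear in λ: (24)λ + (-24) = 0.
So λ = 1.

1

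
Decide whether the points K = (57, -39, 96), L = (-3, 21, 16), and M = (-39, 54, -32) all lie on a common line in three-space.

KL = (-60, 60, -80), KM = (-96, 93, -128).
KL × KM = (-240, 0, 180).
The cross product is nonzero, so the points do not lie on one line.

No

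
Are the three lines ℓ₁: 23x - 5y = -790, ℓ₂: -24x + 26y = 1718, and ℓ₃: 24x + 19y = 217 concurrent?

Yes

Intersecting ℓ₁ and ℓ₂: solving the 2×2 system gives (x, y) = (-25, 43).
Substitute into ℓ₃: (24)(-25) + (19)(43) = 217.
This equals 217, so (-25, 43) lies on all three lines and they are concurrent.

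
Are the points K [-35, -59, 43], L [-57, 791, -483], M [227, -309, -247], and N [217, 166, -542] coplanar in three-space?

A normal to the plane through K, L, M is n = KL × KM = (-378000, -144192, -217200).
The plane has equation n·P = 12397728. For N: n·N = 11760528.
11760528 ≠ 12397728, so N is off the plane.

No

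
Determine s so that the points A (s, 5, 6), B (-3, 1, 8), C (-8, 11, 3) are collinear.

Collinearity requires AB × AC = 0; each component is linear in s.
The y-component gives (-5)s + (-25) = 0, so s = -5.
The remaining components then also vanish.

-5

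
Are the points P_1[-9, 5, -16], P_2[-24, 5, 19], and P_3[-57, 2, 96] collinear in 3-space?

P_1P_2 = (-15, 0, 35), P_1P_3 = (-48, -3, 112).
P_1P_2 × P_1P_3 = (105, 0, 45).
The cross product is nonzero, so the points do not lie on one line.

No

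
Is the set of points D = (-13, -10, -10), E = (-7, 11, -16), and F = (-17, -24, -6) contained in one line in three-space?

Yes

DE = (6, 21, -6), DF = (-4, -14, 4).
DE × DF = (0, 0, 0).
The cross product vanishes, so the three points are collinear.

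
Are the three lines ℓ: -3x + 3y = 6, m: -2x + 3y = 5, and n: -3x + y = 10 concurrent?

Intersecting ℓ and m: solving the 2×2 system gives (x, y) = (-1, 1).
Substitute into n: (-3)(-1) + (1)(1) = 4.
But n requires 10 ≠ 4, so the three lines have no common point.

No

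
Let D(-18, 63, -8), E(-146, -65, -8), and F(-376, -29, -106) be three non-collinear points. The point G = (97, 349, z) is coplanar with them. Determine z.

-71

Coplanarity requires DE · (DF × DG) = 0.
DE = (-128, -128, 0), DF = (-358, -92, -98); the triple product is linear in z with coefficient -34048 and constant term -2417408.
Setting it to zero: z = -71.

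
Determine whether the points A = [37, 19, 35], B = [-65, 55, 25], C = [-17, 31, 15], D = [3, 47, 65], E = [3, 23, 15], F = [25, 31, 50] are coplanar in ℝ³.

Yes

The plane through A, B, C has normal n = AB × AC = (-600, -1500, 720) and equation n·P = -25500.
Checking the remaining points: n·D = -25500, n·E = -25500, n·F = -25500.
All equal -25500, so all 6 points lie in one plane.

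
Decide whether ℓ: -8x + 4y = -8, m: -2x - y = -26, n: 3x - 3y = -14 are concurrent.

No

Intersecting ℓ and m: solving the 2×2 system gives (x, y) = (7, 12).
Substitute into n: (3)(7) + (-3)(12) = -15.
But n requires -14 ≠ -15, so the three lines have no common point.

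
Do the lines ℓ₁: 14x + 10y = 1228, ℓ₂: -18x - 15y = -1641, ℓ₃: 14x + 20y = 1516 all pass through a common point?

No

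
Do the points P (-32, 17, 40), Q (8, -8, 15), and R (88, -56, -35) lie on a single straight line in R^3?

PQ = (40, -25, -25), PR = (120, -73, -75).
Comparing components 2 and 3: (-25)(-75) − (-25)(-73) = 50 ≠ 0, so PQ and PR are not parallel and the points are not collinear.

No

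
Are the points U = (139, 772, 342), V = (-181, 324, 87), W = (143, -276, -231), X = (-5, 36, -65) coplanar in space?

Yes

A normal to the plane through U, V, W is n = UV × UW = (-10536, -184380, 337152).
The plane has equation n·P = -28499880. For X: n·X = -28499880.
Equal, so X lies in the plane and all four are coplanar.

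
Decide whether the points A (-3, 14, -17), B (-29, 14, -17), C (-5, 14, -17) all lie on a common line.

AB = (-26, 0, 0), AC = (-2, 0, 0).
AB × AC = (0, 0, 0).
The cross product vanishes, so the three points are collinear.

Yes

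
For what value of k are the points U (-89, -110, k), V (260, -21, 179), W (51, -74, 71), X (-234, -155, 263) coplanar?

18

Coplanarity ⇔ det[UV; UW; UX] = 0.
Expanding, this is linear in k: (-1824)k + (32832) = 0.
So k = 18.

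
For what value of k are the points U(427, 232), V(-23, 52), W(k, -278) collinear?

The three points are collinear iff det[UV; UW] = 0.
This determinant is linear in k: (180)k + (152640) = 0, so k = -848.

-848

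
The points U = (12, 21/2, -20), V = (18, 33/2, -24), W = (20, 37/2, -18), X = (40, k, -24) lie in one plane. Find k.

Coplanarity ⇔ det[UV; UW; UX] = 0.
Expanding, this is linear in k: (-44)k + (1694) = 0.
So k = 77/2.

77/2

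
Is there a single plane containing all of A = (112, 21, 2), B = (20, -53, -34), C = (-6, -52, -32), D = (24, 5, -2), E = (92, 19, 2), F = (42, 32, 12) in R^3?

The plane through A, B, C has normal n = AB × AC = (-112, 1120, -2016) and equation n·P = 6944.
Checking the remaining points: n·D = 6944, n·E = 6944, n·F = 6944.
All equal 6944, so all 6 points lie in one plane.

Yes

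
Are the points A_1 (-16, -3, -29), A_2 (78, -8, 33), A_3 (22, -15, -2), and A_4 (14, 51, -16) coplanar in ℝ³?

With A_1 as base: A_1A_2 = (94, -5, 62), A_1A_3 = (38, -12, 27), A_1A_4 = (30, 54, 13).
A_1A_3 × A_1A_4 = (-1614, 316, 2412).
A_1A_2 · (A_1A_3 × A_1A_4) = -3752.
Since -3752 ≠ 0, the four points are not coplanar.

No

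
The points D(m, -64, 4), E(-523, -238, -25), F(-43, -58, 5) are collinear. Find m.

-59

Direction EF = (480, 180, 30). From the y-coordinate of D, the parameter along the line is τ = (-64 − (-238))/180 = 29/30.
Then m = (-523) + 29/30·(480) = -59.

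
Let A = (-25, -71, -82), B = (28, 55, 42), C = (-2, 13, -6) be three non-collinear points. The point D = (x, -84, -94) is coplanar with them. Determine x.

-29

A normal to the plane is n = AB × AC = (-840, -1176, 1554).
D lies in the plane iff n · AD = 0.
This gives (-840)x + (-24360) = 0, so x = -29.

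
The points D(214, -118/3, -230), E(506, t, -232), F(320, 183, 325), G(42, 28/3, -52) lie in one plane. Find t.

-8

Normal to plane DFG: n = (37696/3, -114328, 43400); plane equation n·P = -8388352/3.
Requiring n·E = -8388352/3: (-114328)t + (-11132224/3) = -8388352/3.
So t = -8.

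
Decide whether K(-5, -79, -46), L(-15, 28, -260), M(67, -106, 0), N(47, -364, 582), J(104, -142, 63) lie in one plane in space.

No

The plane through K, L, M has normal n = KL × KM = (-856, -14948, -7434) and equation n·P = 1527136.
Checking the remaining points: n·N = 1074252, n·J = 1565250.
Since n·N = 1074252 ≠ 1527136, N is off the plane and the points are not all coplanar.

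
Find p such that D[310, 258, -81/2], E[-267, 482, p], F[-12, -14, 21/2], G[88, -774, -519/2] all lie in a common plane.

265

Normal to plane DFG: n = (112200, -81840, 271920); plane equation n·P = 2654520.
Requiring n·E = 2654520: (271920)p + (-69404280) = 2654520.
So p = 265.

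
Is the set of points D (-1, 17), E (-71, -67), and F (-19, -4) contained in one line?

DE = (-70, -84), DF = (-18, -21).
det[DE; DF] = (-70)(-21) − (-84)(-18) = -42.
The determinant is nonzero, so they are not collinear.

No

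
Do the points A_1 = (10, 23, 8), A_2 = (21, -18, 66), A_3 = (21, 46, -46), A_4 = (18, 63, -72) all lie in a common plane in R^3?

A normal to the plane through A_1, A_2, A_3 is n = A_1A_2 × A_1A_3 = (880, 1232, 704).
The plane has equation n·P = 42768. For A_4: n·A_4 = 42768.
Equal, so A_4 lies in the plane and all four are coplanar.

Yes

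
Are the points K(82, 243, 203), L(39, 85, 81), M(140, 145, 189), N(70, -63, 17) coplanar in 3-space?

No

A normal to the plane through K, L, M is n = KL × KM = (-9744, -7678, 13378).
The plane has equation n·P = 50972. For N: n·N = 29060.
29060 ≠ 50972, so N is off the plane.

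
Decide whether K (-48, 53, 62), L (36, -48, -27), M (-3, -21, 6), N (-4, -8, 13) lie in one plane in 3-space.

With K as base: KL = (84, -101, -89), KM = (45, -74, -56), KN = (44, -61, -49).
KM × KN = (210, -259, 511).
KL · (KM × KN) = -1680.
Since -1680 ≠ 0, the four points are not coplanar.

No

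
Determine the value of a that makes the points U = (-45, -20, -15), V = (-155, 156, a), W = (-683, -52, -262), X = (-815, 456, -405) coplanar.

Normal to plane UWX: n = (130052, -58630, -328328); plane equation n·P = 245180.
Requiring n·V = 245180: (-328328)a + (-29304340) = 245180.
So a = -90.

-90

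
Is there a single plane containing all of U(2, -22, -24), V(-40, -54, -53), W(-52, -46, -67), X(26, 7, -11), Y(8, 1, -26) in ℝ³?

The plane through U, V, W has normal n = UV × UW = (680, -240, -720) and equation n·P = 23920.
Checking the remaining points: n·X = 23920, n·Y = 23920.
All equal 23920, so all 5 points lie in one plane.

Yes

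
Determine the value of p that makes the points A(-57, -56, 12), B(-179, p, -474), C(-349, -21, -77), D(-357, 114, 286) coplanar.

Normal to plane ACD: n = (24720, 106708, -39140); plane equation n·P = -7854368.
Requiring n·B = -7854368: (106708)p + (14127480) = -7854368.
So p = -206.

-206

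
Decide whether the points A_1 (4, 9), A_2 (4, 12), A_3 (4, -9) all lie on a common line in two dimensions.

Yes

A_1A_2 = (0, 3), A_1A_3 = (0, -18).
Checking proportionality: A_1A_3 = -6·A_1A_2, so the vectors are parallel and the points are collinear.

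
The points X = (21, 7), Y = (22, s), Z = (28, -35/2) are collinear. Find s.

The three points are collinear iff det[XY; XZ] = 0.
This determinant is linear in s: (-7)s + (49/2) = 0, so s = 7/2.

7/2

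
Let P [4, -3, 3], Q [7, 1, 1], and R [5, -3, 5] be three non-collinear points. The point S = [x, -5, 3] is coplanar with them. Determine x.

2

A normal to the plane is n = PQ × PR = (8, -8, -4).
S lies in the plane iff n · PS = 0.
This gives (8)x + (-16) = 0, so x = 2.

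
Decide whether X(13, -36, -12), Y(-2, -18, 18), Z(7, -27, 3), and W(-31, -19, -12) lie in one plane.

With X as base: XY = (-15, 18, 30), XZ = (-6, 9, 15), XW = (-44, 17, 0).
XZ × XW = (-255, -660, 294).
XY · (XZ × XW) = 765.
Since 765 ≠ 0, the four points are not coplanar.

No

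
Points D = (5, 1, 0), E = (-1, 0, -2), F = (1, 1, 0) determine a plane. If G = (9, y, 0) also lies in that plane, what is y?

A normal to the plane is n = DE × DF = (0, 8, -4).
G lies in the plane iff n · DG = 0.
This gives (8)y + (-8) = 0, so y = 1.

1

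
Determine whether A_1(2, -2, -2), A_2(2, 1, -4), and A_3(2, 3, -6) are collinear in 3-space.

No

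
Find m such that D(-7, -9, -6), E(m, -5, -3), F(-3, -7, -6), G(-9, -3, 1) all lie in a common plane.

-5

Normal to plane DFG: n = (14, -28, 28); plane equation n·P = -14.
Requiring n·E = -14: (14)m + (56) = -14.
So m = -5.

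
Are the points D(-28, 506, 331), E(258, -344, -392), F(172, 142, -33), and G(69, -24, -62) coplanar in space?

A normal to the plane through D, E, F is n = DE × DF = (46228, -40496, 65896).
The plane has equation n·P = 26216. For G: n·G = 76084.
76084 ≠ 26216, so G is off the plane.

No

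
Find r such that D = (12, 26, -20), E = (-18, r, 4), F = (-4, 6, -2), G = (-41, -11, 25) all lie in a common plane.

8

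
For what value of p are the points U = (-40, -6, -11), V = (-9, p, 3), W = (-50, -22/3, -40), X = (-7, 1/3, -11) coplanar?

Normal to plane UWX: n = (551/3, -957, -58/3); plane equation n·P = -1392.
Requiring n·V = -1392: (-957)p + (-1711) = -1392.
So p = -1/3.

-1/3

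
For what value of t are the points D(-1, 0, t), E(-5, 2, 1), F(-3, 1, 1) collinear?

Direction EF = (2, -1, 0). From the x-coordinate of D, the parameter along the line is τ = (-1 − (-5))/2 = 2.
Then t = 1 + 2·(0) = 1.

1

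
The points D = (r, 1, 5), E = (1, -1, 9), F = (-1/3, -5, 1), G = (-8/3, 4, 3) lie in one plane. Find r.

The points are coplanar iff DE · (DF × DG) = 0.
Expanding, this is linear in r: (-64)r + (-64) = 0.
So r = -1.

-1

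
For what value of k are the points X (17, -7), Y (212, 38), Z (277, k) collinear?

53

The three points are collinear iff det[XY; XZ] = 0.
This determinant is linear in k: (195)k + (-10335) = 0, so k = 53.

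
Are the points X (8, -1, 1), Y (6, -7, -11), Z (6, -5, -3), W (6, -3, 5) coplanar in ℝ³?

Yes

With X as base: XY = (-2, -6, -12), XZ = (-2, -4, -4), XW = (-2, -2, 4).
XZ × XW = (-24, 16, -4).
XY · (XZ × XW) = 0.
The scalar triple product vanishes, so the four points are coplanar.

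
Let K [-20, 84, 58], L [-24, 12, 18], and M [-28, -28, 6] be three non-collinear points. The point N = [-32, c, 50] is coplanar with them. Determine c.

The plane through K, L, M has equation −736x + 112y − 128z = 16704.
Substituting N: (112)c + (17152) = 16704, so c = -4.

-4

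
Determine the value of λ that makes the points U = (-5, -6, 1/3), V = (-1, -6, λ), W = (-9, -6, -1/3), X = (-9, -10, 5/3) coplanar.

1

The points are coplanar iff UV · (UW × UX) = 0.
Expanding, this is linear in λ: (16)λ + (-16) = 0.
So λ = 1.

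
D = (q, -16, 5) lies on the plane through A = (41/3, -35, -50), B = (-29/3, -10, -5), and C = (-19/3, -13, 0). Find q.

-3

The plane through A, B, C has equation 260x + (800/3)y − (40/3)z = -15340/3.
Substituting D: (260)q + (-13000/3) = -15340/3, so q = -3.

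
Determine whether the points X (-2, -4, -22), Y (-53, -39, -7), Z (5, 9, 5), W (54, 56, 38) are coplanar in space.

Yes

The four points are coplanar iff the 3×3 determinant with rows XY, XZ, XW is zero.
Rows: (-51, -35, 15), (7, 13, 27), (56, 60, 60).
Expanding along the first row: (-51)(-840) − (-35)(-1092) + (15)(-308) = 0.
Zero determinant ⇒ coplanar.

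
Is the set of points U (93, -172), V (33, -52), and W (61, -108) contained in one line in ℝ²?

Yes

UV = (-60, 120), UW = (-32, 64).
det[UV; UW] = (-60)(64) − (120)(-32) = 0.
The determinant is zero, so the points are collinear.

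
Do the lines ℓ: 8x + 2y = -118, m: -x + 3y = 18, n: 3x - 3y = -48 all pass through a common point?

Yes

The three lines meet at one point iff the augmented coefficient matrix [aᵢ bᵢ cᵢ] has rank < 3, i.e. its determinant vanishes.
Here the determinant is 0.
It vanishes, so the lines are concurrent at (-15, 1).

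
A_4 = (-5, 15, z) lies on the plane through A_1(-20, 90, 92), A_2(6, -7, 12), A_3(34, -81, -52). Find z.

32

The plane through A_1, A_2, A_3 has equation 288x − 576y + 792z = 15264.
Substituting A_4: (792)z + (-10080) = 15264, so z = 32.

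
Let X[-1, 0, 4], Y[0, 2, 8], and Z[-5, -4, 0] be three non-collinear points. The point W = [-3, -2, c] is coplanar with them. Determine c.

A normal to the plane is n = XY × XZ = (8, -12, 4).
W lies in the plane iff n · XW = 0.
This gives (4)c + (-8) = 0, so c = 2.

2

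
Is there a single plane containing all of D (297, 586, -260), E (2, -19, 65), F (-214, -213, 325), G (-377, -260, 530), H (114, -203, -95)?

Yes

The plane through D, E, F has normal n = DE × DF = (-94250, 6500, -73450) and equation n·P = -5086250.
Checking the remaining points: n·G = -5086250, n·H = -5086250.
All equal -5086250, so all 5 points lie in one plane.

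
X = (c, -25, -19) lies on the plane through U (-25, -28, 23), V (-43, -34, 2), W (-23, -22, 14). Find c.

Coplanarity requires UV · (UW × UX) = 0.
UV = (-18, -6, -21), UW = (2, 6, -9); the triple product is linear in c with coefficient 180 and constant term 7920.
Setting it to zero: c = -44.

-44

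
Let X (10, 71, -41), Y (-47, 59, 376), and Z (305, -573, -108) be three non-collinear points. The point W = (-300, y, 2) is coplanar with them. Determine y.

757

A normal to the plane is n = XY × XZ = (269352, 119196, 40248).
W lies in the plane iff n · XW = 0.
This gives (119196)y + (-90231372) = 0, so y = 757.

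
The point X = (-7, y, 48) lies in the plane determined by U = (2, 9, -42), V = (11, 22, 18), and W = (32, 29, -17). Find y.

16

A normal to the plane is n = UV × UW = (-875, 1575, -210).
X lies in the plane iff n · UX = 0.
This gives (1575)y + (-25200) = 0, so y = 16.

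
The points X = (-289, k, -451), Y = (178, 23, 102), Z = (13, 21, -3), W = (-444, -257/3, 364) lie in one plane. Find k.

170/3

The points are coplanar iff XY · (XZ × XW) = 0.
Expanding, this is linear in k: (-108540)k + (6150600) = 0.
So k = 170/3.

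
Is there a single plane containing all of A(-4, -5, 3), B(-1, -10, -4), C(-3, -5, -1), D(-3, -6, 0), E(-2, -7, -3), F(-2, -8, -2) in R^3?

Yes

The plane through A, B, C has normal n = AB × AC = (20, 5, 5) and equation n·P = -90.
Checking the remaining points: n·D = -90, n·E = -90, n·F = -90.
All equal -90, so all 6 points lie in one plane.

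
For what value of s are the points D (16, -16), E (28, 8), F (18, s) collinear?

-12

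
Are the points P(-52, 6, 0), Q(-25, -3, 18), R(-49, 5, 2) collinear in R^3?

PQ = (27, -9, 18), PR = (3, -1, 2).
Each component of PR is 1/9 times the corresponding component of PQ, so PR = 1/9·PQ and the points are collinear.

Yes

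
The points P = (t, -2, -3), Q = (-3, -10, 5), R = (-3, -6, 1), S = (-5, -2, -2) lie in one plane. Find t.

The points are coplanar iff PQ · (PR × PS) = 0.
Expanding, this is linear in t: (-4)t + (-12) = 0.
So t = -3.

-3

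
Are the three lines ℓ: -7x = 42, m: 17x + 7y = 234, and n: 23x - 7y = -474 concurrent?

Intersecting ℓ and m: solving the 2×2 system gives (x, y) = (-6, 48).
Substitute into n: (23)(-6) + (-7)(48) = -474.
This equals -474, so (-6, 48) lies on all three lines and they are concurrent.

Yes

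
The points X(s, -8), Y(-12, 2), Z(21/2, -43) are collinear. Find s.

-7

The three points are collinear iff det[XY; XZ] = 0.
This determinant is linear in s: (45)s + (315) = 0, so s = -7.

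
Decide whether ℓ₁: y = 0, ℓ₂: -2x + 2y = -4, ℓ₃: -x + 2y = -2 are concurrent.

The three lines meet at one point iff the augmented coefficient matrix [aᵢ bᵢ cᵢ] has rank < 3, i.e. its determinant vanishes.
Here the determinant is 0.
It vanishes, so the lines are concurrent at (2, 0).

Yes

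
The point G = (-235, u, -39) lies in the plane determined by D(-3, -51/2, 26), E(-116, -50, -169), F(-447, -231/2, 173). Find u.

A normal to the plane is n = DE × DF = (-42303/2, 103191, -708).
G lies in the plane iff n · DG = 0.
This gives (103191)u + (15169077/2) = 0, so u = -147/2.

-147/2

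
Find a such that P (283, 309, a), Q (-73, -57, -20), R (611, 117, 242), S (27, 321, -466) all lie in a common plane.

Coplanarity ⇔ det[PQ; PR; PS] = 0.
Expanding, this is linear in a: (-241152)a + (-63181824) = 0.
So a = -262.

-262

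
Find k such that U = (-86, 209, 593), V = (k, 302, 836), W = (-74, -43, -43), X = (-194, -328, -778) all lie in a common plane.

-20

Normal to plane UWX: n = (3960, 85140, -33660); plane equation n·P = -2506680.
Requiring n·V = -2506680: (3960)k + (-2427480) = -2506680.
So k = -20.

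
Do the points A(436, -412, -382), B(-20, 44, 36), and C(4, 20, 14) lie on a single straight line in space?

Yes

AB = (-456, 456, 418), AC = (-432, 432, 396).
Each component of AC is 18/19 times the corresponding component of AB, so AC = 18/19·AB and the points are collinear.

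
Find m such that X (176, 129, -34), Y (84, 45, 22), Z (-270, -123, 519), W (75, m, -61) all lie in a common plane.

-12

The points are coplanar iff XY · (XZ × XW) = 0.
Expanding, this is linear in m: (25900)m + (310800) = 0.
So m = -12.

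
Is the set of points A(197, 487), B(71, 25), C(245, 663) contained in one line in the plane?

Yes

AB = (-126, -462), AC = (48, 176).
Twice the signed area of △ABC is (-126)(176) − (-462)(48) = 0.
The triangle is degenerate (zero area), so the points are collinear.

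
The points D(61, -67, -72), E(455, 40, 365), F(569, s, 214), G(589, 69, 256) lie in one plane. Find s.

Coplanarity ⇔ det[DE; DF; DG] = 0.
Expanding, this is linear in s: (-101504)s + (6394752) = 0.
So s = 63.

63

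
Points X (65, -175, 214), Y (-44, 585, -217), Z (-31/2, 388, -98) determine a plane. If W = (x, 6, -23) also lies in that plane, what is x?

69/2

A normal to the plane is n = XY × XZ = (5533, 1375/2, -187).
W lies in the plane iff n · XW = 0.
This gives (5533)x + (-381777/2) = 0, so x = 69/2.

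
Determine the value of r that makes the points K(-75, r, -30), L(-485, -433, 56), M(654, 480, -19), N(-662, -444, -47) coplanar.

-37

Coplanarity ⇔ det[KL; KM; KN] = 0.
Expanding, this is linear in r: (-130592)r + (-4831904) = 0.
So r = -37.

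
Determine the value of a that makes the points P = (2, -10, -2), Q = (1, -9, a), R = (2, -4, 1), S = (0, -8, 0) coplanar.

Normal to plane PRS: n = (6, -6, 12); plane equation n·X = 48.
Requiring n·Q = 48: (12)a + (60) = 48.
So a = -1.

-1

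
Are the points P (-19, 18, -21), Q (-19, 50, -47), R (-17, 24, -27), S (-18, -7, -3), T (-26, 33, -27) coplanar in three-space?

The plane through P, Q, R has normal n = PQ × PR = (-36, -52, -64) and equation n·X = 1092.
Checking the remaining points: n·S = 1204, n·T = 948.
Since n·S = 1204 ≠ 1092, S is off the plane and the points are not all coplanar.

No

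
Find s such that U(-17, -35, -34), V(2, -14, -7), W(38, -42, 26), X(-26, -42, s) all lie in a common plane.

-46

The points are coplanar iff UV · (UW × UX) = 0.
Expanding, this is linear in s: (-1288)s + (-59248) = 0.
So s = -46.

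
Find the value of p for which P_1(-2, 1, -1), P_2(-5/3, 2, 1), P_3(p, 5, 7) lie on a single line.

Direction P_1P_2 = (1/3, 1, 2). From the y-coordinate of P_3, the parameter along the line is τ = (5 − 1)/1 = 4.
Then p = (-2) + 4·(1/3) = -2/3.

-2/3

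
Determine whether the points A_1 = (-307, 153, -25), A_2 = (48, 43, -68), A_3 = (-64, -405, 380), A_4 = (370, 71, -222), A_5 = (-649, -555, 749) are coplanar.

The plane through A_1, A_2, A_3 has normal n = A_1A_2 × A_1A_3 = (-68544, -154224, -171360) and equation n·P = 1730736.
Checking the remaining points: n·A_4 = 1730736, n·A_5 = 1730736.
All equal 1730736, so all 5 points lie in one plane.

Yes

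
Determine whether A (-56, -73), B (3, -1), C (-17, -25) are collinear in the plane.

AB = (59, 72), AC = (39, 48).
If collinear, AC would be a scalar multiple of AB. But (59)·(48) ≠ (72)·(39) (difference 24), so they are not parallel; the points are not collinear.

No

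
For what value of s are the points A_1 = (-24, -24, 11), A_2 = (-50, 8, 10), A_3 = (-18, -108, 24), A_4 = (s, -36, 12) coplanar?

-18

The points are coplanar iff A_1A_2 · (A_1A_3 × A_1A_4) = 0.
Expanding, this is linear in s: (332)s + (5976) = 0.
So s = -18.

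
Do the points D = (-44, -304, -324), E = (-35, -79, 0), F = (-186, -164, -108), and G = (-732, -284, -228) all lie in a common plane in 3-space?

With D as base: DE = (9, 225, 324), DF = (-142, 140, 216), DG = (-688, 20, 96).
DF × DG = (9120, -134976, 93480).
DE · (DF × DG) = 0.
The scalar triple product vanishes, so the four points are coplanar.

Yes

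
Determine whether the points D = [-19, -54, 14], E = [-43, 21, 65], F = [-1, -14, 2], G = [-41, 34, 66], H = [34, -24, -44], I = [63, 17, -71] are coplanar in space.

The plane through D, E, F has normal n = DE × DF = (-2940, 630, -2310) and equation n·P = -10500.
Checking the remaining points: n·G = -10500, n·H = -13440, n·I = -10500.
Since n·H = -13440 ≠ -10500, H is off the plane and the points are not all coplanar.

No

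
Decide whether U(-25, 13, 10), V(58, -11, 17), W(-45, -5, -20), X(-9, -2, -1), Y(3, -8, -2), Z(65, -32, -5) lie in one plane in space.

No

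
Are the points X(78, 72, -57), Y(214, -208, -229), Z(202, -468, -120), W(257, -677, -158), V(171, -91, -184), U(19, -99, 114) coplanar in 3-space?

Yes

The plane through X, Y, Z has normal n = XY × XZ = (-75240, -12760, -38720) and equation n·P = -4580400.
Checking the remaining points: n·W = -4580400, n·V = -4580400, n·U = -4580400.
All equal -4580400, so all 6 points lie in one plane.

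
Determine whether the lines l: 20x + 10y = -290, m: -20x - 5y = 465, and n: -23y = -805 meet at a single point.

Yes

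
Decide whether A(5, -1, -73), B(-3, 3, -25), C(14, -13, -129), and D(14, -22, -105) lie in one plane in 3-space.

The four points are coplanar iff the 3×3 determinant with rows AB, AC, AD is zero.
Rows: (-8, 4, 48), (9, -12, -56), (9, -21, -32).
Expanding along the first row: (-8)(-792) − (4)(216) + (48)(-81) = 1584.
Nonzero ⇒ not coplanar.

No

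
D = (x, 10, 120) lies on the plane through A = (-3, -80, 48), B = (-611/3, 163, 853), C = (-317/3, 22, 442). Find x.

The plane through A, B, C has equation 13632x − 3584y + 4480z = 460864.
Substituting D: (13632)x + (501760) = 460864, so x = -3.

-3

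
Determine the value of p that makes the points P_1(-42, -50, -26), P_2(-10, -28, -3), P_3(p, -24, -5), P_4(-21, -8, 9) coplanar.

Coplanarity ⇔ det[P_1P_2; P_1P_3; P_1P_4] = 0.
Expanding, this is linear in p: (196)p + (6272) = 0.
So p = -32.

-32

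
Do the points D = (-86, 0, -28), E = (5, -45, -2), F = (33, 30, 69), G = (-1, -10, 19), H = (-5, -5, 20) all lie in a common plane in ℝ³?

Yes

The plane through D, E, F has normal n = DE × DF = (-5145, -5733, 8085) and equation n·P = 216090.
Checking the remaining points: n·G = 216090, n·H = 216090.
All equal 216090, so all 5 points lie in one plane.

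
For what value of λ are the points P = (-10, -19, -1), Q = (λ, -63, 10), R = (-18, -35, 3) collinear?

-32

Collinearity requires PQ × PR = 0; each component is linear in λ.
The y-component gives (-4)λ + (-128) = 0, so λ = -32.
The remaining components then also vanish.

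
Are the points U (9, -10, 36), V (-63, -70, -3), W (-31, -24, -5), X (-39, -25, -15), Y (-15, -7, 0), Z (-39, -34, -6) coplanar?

Yes

The plane through U, V, W has normal n = UV × UW = (1914, -1392, -1392) and equation n·P = -18966.
Checking the remaining points: n·X = -18966, n·Y = -18966, n·Z = -18966.
All equal -18966, so all 6 points lie in one plane.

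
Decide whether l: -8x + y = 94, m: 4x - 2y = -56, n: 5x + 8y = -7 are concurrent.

Intersecting l and m: solving the 2×2 system gives (x, y) = (-11, 6).
Substitute into n: (5)(-11) + (8)(6) = -7.
This equals -7, so (-11, 6) lies on all three lines and they are concurrent.

Yes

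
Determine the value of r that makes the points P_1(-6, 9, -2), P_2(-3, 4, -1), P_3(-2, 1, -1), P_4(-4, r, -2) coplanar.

The points are coplanar iff P_1P_2 · (P_1P_3 × P_1P_4) = 0.
Expanding, this is linear in r: (1)r + (-3) = 0.
So r = 3.

3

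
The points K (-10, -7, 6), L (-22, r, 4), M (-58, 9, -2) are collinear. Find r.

Collinearity requires KL × KM = 0; each component is linear in r.
The x-component gives (-8)r + (-24) = 0, so r = -3.
The remaining components then also vanish.

-3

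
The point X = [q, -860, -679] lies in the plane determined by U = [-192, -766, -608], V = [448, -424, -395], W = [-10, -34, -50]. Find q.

Coplanarity requires UV · (UW × UX) = 0.
UV = (640, 342, 213), UW = (182, 732, 558); the triple product is linear in q with coefficient 34920 and constant term 7787160.
Setting it to zero: q = -223.

-223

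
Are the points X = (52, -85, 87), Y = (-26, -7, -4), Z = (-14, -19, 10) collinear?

Yes

XY = (-78, 78, -91), XZ = (-66, 66, -77).
XY × XZ = (0, 0, 0).
The cross product vanishes, so the three points are collinear.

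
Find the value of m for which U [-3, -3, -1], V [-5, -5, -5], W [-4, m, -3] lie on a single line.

-4

Direction UV = (-2, -2, -4). From the x-coordinate of W, the parameter along the line is τ = (-4 − (-3))/(-2) = 1/2.
Then m = (-3) + 1/2·(-2) = -4.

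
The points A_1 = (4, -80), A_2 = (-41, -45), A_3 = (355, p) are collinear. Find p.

-353

The three points are collinear iff det[A_1A_2; A_1A_3] = 0.
This determinant is linear in p: (-45)p + (-15885) = 0, so p = -353.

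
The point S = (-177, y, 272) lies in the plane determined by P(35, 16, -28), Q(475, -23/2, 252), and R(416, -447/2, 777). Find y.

-275/2

The plane through P, Q, R has equation (89845/2)x − 247520y − (189805/2)z = 538475/2.
Substituting S: (-247520)y + (-67529525/2) = 538475/2, so y = -275/2.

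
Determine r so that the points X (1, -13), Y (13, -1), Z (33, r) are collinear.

Collinearity: (Z − X) must be parallel to (Y − X) = (12, 12).
Cross-multiplying the components: (r − (-13))·(12) = (32)·(12).
Solving gives r = 19.

19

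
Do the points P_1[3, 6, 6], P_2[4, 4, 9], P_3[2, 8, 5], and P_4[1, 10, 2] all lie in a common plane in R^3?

A normal to the plane through P_1, P_2, P_3 is n = P_1P_2 × P_1P_3 = (-4, -2, 0).
The plane has equation n·P = -24. For P_4: n·P_4 = -24.
Equal, so P_4 lies in the plane and all four are coplanar.

Yes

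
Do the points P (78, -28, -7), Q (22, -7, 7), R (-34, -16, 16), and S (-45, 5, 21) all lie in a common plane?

The four points are coplanar iff the 3×3 determinant with rows PQ, PR, PS is zero.
Rows: (-56, 21, 14), (-112, 12, 23), (-123, 33, 28).
Expanding along the first row: (-56)(-423) − (21)(-307) + (14)(-2220) = -945.
Nonzero ⇒ not coplanar.

No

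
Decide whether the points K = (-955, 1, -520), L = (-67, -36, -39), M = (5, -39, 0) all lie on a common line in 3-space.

Yes

KL = (888, -37, 481), KM = (960, -40, 520).
Each component of KM is 40/37 times the corresponding component of KL, so KM = 40/37·KL and the points are collinear.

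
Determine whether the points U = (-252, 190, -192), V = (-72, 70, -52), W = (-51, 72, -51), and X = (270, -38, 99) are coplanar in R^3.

Yes

The four points are coplanar iff the 3×3 determinant with rows UV, UW, UX is zero.
Rows: (180, -120, 140), (201, -118, 141), (522, -228, 291).
Expanding along the first row: (180)(-2190) − (-120)(-15111) + (140)(15768) = 0.
Zero determinant ⇒ coplanar.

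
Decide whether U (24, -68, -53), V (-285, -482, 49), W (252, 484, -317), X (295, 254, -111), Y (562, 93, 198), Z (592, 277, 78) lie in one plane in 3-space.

The plane through U, V, W has normal n = UV × UW = (52992, -58320, -76176) and equation n·P = 9274896.
Checking the remaining points: n·X = 9274896, n·Y = 9274896, n·Z = 9274896.
All equal 9274896, so all 6 points lie in one plane.

Yes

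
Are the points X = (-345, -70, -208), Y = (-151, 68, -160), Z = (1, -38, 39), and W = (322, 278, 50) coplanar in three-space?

No

With X as base: XY = (194, 138, 48), XZ = (346, 32, 247), XW = (667, 348, 258).
XZ × XW = (-77700, 75481, 99064).
XY · (XZ × XW) = 97650.
Since 97650 ≠ 0, the four points are not coplanar.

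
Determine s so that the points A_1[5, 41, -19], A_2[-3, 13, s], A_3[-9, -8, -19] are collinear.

-19

Direction A_1A_3 = (-14, -49, 0). From the x-coordinate of A_2, the parameter along the line is τ = (-3 − 5)/(-14) = 4/7.
Then s = (-19) + 4/7·(0) = -19.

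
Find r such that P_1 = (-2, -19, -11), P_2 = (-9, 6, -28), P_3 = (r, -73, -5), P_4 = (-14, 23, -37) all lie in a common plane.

16

Coplanarity ⇔ det[P_1P_2; P_1P_3; P_1P_4] = 0.
Expanding, this is linear in r: (-64)r + (1024) = 0.
So r = 16.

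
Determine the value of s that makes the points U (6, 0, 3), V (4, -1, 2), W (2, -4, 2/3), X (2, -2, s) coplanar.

Coplanarity ⇔ det[UV; UW; UX] = 0.
Expanding, this is linear in s: (4)s + (-4) = 0.
So s = 1.

1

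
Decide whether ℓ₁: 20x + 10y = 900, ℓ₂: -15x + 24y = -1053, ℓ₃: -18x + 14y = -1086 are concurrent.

The three lines meet at one point iff the augmented coefficient matrix [aᵢ bᵢ cᵢ] has rank < 3, i.e. its determinant vanishes.
Here the determinant is 0.
It vanishes, so the lines are concurrent at (51, -12).

Yes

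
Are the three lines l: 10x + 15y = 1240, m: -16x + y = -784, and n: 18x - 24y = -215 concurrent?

Intersecting l and m: solving the 2×2 system gives (x, y) = (52, 48).
Substitute into n: (18)(52) + (-24)(48) = -216.
But n requires -215 ≠ -216, so the three lines have no common point.

No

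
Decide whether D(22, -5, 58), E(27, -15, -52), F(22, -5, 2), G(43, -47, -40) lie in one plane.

With D as base: DE = (5, -10, -110), DF = (0, 0, -56), DG = (21, -42, -98).
DF × DG = (-2352, -1176, 0).
DE · (DF × DG) = 0.
The scalar triple product vanishes, so the four points are coplanar.

Yes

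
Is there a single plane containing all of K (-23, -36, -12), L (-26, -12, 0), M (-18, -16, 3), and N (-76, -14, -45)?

With K as base: KL = (-3, 24, 12), KM = (5, 20, 15), KN = (-53, 22, -33).
KM × KN = (-990, -630, 1170).
KL · (KM × KN) = 1890.
Since 1890 ≠ 0, the four points are not coplanar.

No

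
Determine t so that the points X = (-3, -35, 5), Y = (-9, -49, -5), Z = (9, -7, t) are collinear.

25

Direction XY = (-6, -14, -10). From the x-coordinate of Z, the parameter along the line is τ = (9 − (-3))/(-6) = -2.
Then t = 5 + (-2)·(-10) = 25.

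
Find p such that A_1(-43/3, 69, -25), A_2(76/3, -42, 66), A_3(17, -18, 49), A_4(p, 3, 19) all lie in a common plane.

Normal to plane A_1A_2A_3: n = (-297, -84, 27); plane equation n·P = -2214.
Requiring n·A_4 = -2214: (-297)p + (261) = -2214.
So p = 25/3.

25/3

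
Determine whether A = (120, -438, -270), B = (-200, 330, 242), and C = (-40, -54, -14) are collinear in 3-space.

Yes

AB = (-320, 768, 512), AC = (-160, 384, 256).
Each component of AC is 1/2 times the corresponding component of AB, so AC = 1/2·AB and the points are collinear.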